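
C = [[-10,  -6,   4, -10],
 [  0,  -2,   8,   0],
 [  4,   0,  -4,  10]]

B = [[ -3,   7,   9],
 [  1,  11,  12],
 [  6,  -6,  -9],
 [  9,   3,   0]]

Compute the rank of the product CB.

2

First compute CB:
[[-42, -190, -198],
 [ 46, -70, -96],
 [ 54,  82,  72]]
Now row reduce the product.
R2 ← R2 + (23/21)·R1: [0, -5840/21, -2190/7]
R3 ← R3 + (9/7)·R1: [0, -1136/7, -1278/7]
R3 ← R3 − (213/365)·R2: [0, 0, 0]
2 nonzero rows, so rank(CB) = 2.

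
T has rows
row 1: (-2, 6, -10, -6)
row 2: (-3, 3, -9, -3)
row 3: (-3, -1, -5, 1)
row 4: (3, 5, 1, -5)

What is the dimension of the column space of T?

Row reduce to echelon form.
R2 ← R2 − (3/2)·R1: [0, -6, 6, 6]
R3 ← R3 − (3/2)·R1: [0, -10, 10, 10]
R4 ← R4 + (3/2)·R1: [0, 14, -14, -14]
R3 ← R3 − (5/3)·R2: [0, 0, 0, 0]
R4 ← R4 + (7/3)·R2: [0, 0, 0, 0]
Echelon form has 2 nonzero rows, so rank(T) = 2.
The column space has dimension equal to the rank: 2.

2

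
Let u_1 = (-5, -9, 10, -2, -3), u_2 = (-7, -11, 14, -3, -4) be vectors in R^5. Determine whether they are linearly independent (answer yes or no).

yes

Form the matrix with these vectors as rows and row reduce.
R2 ← R2 − (7/5)·R1: [0, 8/5, 0, -1/5, 1/5]
2 nonzero rows, so the 2 vectors span a space of dimension 2.
Since 2 = 2, the vectors are linearly independent.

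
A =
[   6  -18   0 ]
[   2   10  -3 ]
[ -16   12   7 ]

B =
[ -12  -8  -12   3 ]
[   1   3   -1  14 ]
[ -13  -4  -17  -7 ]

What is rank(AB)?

3

First compute AB:
[[-90, -102, -54, -234],
 [ 25,  26,  17, 167],
 [113, 136,  61,  71]]
Now row reduce the product.
R2 ← R2 + (5/18)·R1: [0, -7/3, 2, 102]
R3 ← R3 + (113/90)·R1: [0, 119/15, -34/5, -1114/5]
R3 ← R3 + (17/5)·R2: [0, 0, 0, 124]
3 nonzero rows, so rank(AB) = 3.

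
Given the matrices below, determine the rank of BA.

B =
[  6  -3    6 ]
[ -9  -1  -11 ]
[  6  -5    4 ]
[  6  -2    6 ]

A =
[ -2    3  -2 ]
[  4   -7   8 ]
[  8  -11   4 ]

First compute BA:
[[ 24, -27, -12],
 [-74, 101, -34],
 [  0,   9, -36],
 [ 28, -34,  -4]]
Now row reduce the product.
R2 ← R2 + (37/12)·R1: [0, 71/4, -71]
R4 ← R4 − (7/6)·R1: [0, -5/2, 10]
R3 ← R3 − (36/71)·R2: [0, 0, 0]
R4 ← R4 + (10/71)·R2: [0, 0, 0]
2 nonzero rows, so rank(BA) = 2.

2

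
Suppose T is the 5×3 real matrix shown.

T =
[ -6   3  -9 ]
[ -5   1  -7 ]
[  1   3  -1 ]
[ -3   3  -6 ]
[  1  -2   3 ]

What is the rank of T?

Row reduce to echelon form.
R2 ← R2 − (5/6)·R1: [0, -3/2, 1/2]
R3 ← R3 + (1/6)·R1: [0, 7/2, -5/2]
R4 ← R4 − (1/2)·R1: [0, 3/2, -3/2]
R5 ← R5 + (1/6)·R1: [0, -3/2, 3/2]
R3 ← R3 + (7/3)·R2: [0, 0, -4/3]
R4 ← R4 + R2: [0, 0, -1]
R5 ← R5 − R2: [0, 0, 1]
R4 ← R4 − (3/4)·R3: [0, 0, 0]
R5 ← R5 + (3/4)·R3: [0, 0, 0]
Echelon form has 3 nonzero rows, so rank(T) = 3.

3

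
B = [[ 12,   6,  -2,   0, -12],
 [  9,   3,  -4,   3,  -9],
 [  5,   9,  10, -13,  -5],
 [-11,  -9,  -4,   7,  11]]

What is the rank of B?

2

Row reduce to echelon form.
R2 ← R2 − (3/4)·R1: [0, -3/2, -5/2, 3, 0]
R3 ← R3 − (5/12)·R1: [0, 13/2, 65/6, -13, 0]
R4 ← R4 + (11/12)·R1: [0, -7/2, -35/6, 7, 0]
R3 ← R3 + (13/3)·R2: [0, 0, 0, 0, 0]
R4 ← R4 − (7/3)·R2: [0, 0, 0, 0, 0]
Echelon form has 2 nonzero rows, so rank(B) = 2.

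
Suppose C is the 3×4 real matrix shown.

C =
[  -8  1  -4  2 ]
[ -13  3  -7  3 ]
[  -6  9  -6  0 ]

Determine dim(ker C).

2

Row reduce to echelon form.
R2 ← R2 − (13/8)·R1: [0, 11/8, -1/2, -1/4]
R3 ← R3 − (3/4)·R1: [0, 33/4, -3, -3/2]
R3 ← R3 − (6)·R2: [0, 0, 0, 0]
2 nonzero rows, so rank(C) = 2.
C has 4 columns; by rank–nullity, nullity = 4 − 2 = 2.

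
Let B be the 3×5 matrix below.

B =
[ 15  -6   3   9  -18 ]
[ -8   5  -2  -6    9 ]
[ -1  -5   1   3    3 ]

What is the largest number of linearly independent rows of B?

2

Row reduce to echelon form.
R2 ← R2 + (8/15)·R1: [0, 9/5, -2/5, -6/5, -3/5]
R3 ← R3 + (1/15)·R1: [0, -27/5, 6/5, 18/5, 9/5]
R3 ← R3 + (3)·R2: [0, 0, 0, 0, 0]
Echelon form has 2 nonzero rows, so rank(B) = 2.
The rank gives the maximum number of linearly independent rows: 2.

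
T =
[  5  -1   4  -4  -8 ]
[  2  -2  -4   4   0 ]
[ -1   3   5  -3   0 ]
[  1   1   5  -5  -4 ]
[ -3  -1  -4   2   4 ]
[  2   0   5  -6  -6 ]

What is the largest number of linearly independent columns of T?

Row reduce to echelon form.
R2 ← R2 − (2/5)·R1: [0, -8/5, -28/5, 28/5, 16/5]
R3 ← R3 + (1/5)·R1: [0, 14/5, 29/5, -19/5, -8/5]
R4 ← R4 − (1/5)·R1: [0, 6/5, 21/5, -21/5, -12/5]
R5 ← R5 + (3/5)·R1: [0, -8/5, -8/5, -2/5, -4/5]
R6 ← R6 − (2/5)·R1: [0, 2/5, 17/5, -22/5, -14/5]
R3 ← R3 + (7/4)·R2: [0, 0, -4, 6, 4]
R4 ← R4 + (3/4)·R2: [0, 0, 0, 0, 0]
R5 ← R5 − R2: [0, 0, 4, -6, -4]
R6 ← R6 + (1/4)·R2: [0, 0, 2, -3, -2]
R5 ← R5 + R3: [0, 0, 0, 0, 0]
R6 ← R6 + (1/2)·R3: [0, 0, 0, 0, 0]
Echelon form has 3 nonzero rows, so rank(T) = 3.
The rank gives the maximum number of linearly independent columns: 3.

3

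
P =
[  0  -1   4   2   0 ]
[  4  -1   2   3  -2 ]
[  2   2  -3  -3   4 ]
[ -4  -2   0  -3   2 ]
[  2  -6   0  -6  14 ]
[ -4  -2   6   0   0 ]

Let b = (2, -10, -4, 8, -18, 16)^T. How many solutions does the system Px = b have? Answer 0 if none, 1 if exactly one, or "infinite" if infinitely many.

1

Row reduce the augmented matrix [P | b].
Swap R1 ↔ R2
R3 ← R3 − (1/2)·R1: [0, 5/2, -4, -9/2, 5, 1]
R4 ← R4 + R1: [0, -3, 2, 0, 0, -2]
R5 ← R5 − (1/2)·R1: [0, -11/2, -1, -15/2, 15, -13]
R6 ← R6 + R1: [0, -3, 8, 3, -2, 6]
R3 ← R3 + (5/2)·R2: [0, 0, 6, 1/2, 5, 6]
R4 ← R4 − (3)·R2: [0, 0, -10, -6, 0, -8]
R5 ← R5 − (11/2)·R2: [0, 0, -23, -37/2, 15, -24]
R6 ← R6 − (3)·R2: [0, 0, -4, -3, -2, 0]
R4 ← R4 + (5/3)·R3: [0, 0, 0, -31/6, 25/3, 2]
R5 ← R5 + (23/6)·R3: [0, 0, 0, -199/12, 205/6, -1]
R6 ← R6 + (2/3)·R3: [0, 0, 0, -8/3, 4/3, 4]
R5 ← R5 − (199/62)·R4: [0, 0, 0, 0, 230/31, -230/31]
R6 ← R6 − (16/31)·R4: [0, 0, 0, 0, -92/31, 92/31]
R6 ← R6 + (2/5)·R5: [0, 0, 0, 0, 0, 0]
The echelon form has 5 nonzero rows, and every pivot lies in the first 5 columns, so rank(P) = rank([P|b]) = 5.
The system is consistent.
rank = 5 = number of unknowns, so the solution is unique.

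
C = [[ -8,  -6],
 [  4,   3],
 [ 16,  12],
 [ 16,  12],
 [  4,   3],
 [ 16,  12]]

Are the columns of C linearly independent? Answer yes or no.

Row reduce C to echelon form.
R2 ← R2 + (1/2)·R1: [0, 0]
R3 ← R3 + (2)·R1: [0, 0]
R4 ← R4 + (2)·R1: [0, 0]
R5 ← R5 + (1/2)·R1: [0, 0]
R6 ← R6 + (2)·R1: [0, 0]
1 pivot among 2 columns.
Only 1 < 2 pivot columns, so the columns are linearly dependent.

no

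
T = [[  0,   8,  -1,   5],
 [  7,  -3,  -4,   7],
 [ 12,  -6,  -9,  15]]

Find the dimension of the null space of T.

1

Row reduce to echelon form.
Swap R1 ↔ R2
R3 ← R3 − (12/7)·R1: [0, -6/7, -15/7, 3]
R3 ← R3 + (3/28)·R2: [0, 0, -9/4, 99/28]
3 nonzero rows, so rank(T) = 3.
T has 4 columns; by rank–nullity, nullity = 4 − 3 = 1.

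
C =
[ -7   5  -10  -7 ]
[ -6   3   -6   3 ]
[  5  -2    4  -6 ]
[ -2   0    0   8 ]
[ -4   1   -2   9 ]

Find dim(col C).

Row reduce to echelon form.
R2 ← R2 − (6/7)·R1: [0, -9/7, 18/7, 9]
R3 ← R3 + (5/7)·R1: [0, 11/7, -22/7, -11]
R4 ← R4 − (2/7)·R1: [0, -10/7, 20/7, 10]
R5 ← R5 − (4/7)·R1: [0, -13/7, 26/7, 13]
R3 ← R3 + (11/9)·R2: [0, 0, 0, 0]
R4 ← R4 − (10/9)·R2: [0, 0, 0, 0]
R5 ← R5 − (13/9)·R2: [0, 0, 0, 0]
Echelon form has 2 nonzero rows, so rank(C) = 2.
The column space has dimension equal to the rank: 2.

2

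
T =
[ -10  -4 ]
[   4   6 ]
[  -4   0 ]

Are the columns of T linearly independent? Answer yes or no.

yes

Row reduce T to echelon form.
R2 ← R2 + (2/5)·R1: [0, 22/5]
R3 ← R3 − (2/5)·R1: [0, 8/5]
R3 ← R3 − (4/11)·R2: [0, 0]
2 pivots among 2 columns.
Every column is a pivot column, so the columns are linearly independent.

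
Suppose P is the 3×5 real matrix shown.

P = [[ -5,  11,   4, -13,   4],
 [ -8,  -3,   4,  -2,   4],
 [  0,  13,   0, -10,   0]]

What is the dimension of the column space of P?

3

Row reduce to echelon form.
R2 ← R2 − (8/5)·R1: [0, -103/5, -12/5, 94/5, -12/5]
R3 ← R3 + (65/103)·R2: [0, 0, -156/103, 192/103, -156/103]
Echelon form has 3 nonzero rows, so rank(P) = 3.
The column space has dimension equal to the rank: 3.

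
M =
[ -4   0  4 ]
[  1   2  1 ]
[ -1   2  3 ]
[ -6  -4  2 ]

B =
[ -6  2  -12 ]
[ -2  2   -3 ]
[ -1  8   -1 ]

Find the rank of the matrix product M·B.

2

First compute MB:
[[ 20,  24,  44],
 [-11,  14, -19],
 [ -1,  26,   3],
 [ 42,  -4,  82]]
Now row reduce the product.
R2 ← R2 + (11/20)·R1: [0, 136/5, 26/5]
R3 ← R3 + (1/20)·R1: [0, 136/5, 26/5]
R4 ← R4 − (21/10)·R1: [0, -272/5, -52/5]
R3 ← R3 − R2: [0, 0, 0]
R4 ← R4 + (2)·R2: [0, 0, 0]
2 nonzero rows, so rank(MB) = 2.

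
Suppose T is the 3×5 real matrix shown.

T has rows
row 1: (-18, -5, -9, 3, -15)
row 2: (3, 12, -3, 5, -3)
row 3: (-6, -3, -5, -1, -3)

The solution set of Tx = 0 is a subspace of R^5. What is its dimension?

2

Row reduce to echelon form.
R2 ← R2 + (1/6)·R1: [0, 67/6, -9/2, 11/2, -11/2]
R3 ← R3 − (1/3)·R1: [0, -4/3, -2, -2, 2]
R3 ← R3 + (8/67)·R2: [0, 0, -170/67, -90/67, 90/67]
3 nonzero rows, so rank(T) = 3.
T has 5 columns; by rank–nullity, nullity = 5 − 3 = 2.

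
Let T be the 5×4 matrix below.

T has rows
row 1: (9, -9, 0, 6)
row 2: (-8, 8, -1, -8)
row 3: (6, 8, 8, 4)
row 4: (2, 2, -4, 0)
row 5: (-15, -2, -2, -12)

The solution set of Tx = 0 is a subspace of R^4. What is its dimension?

0

Row reduce to echelon form.
R2 ← R2 + (8/9)·R1: [0, 0, -1, -8/3]
R3 ← R3 − (2/3)·R1: [0, 14, 8, 0]
R4 ← R4 − (2/9)·R1: [0, 4, -4, -4/3]
R5 ← R5 + (5/3)·R1: [0, -17, -2, -2]
Swap R2 ↔ R3
R4 ← R4 − (2/7)·R2: [0, 0, -44/7, -4/3]
R5 ← R5 + (17/14)·R2: [0, 0, 54/7, -2]
R4 ← R4 − (44/7)·R3: [0, 0, 0, 108/7]
R5 ← R5 + (54/7)·R3: [0, 0, 0, -158/7]
R5 ← R5 + (79/54)·R4: [0, 0, 0, 0]
4 nonzero rows, so rank(T) = 4.
T has 4 columns; by rank–nullity, nullity = 4 − 4 = 0.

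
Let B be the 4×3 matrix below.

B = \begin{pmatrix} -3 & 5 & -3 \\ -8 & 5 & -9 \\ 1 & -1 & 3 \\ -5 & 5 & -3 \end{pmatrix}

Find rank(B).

3

Row reduce to echelon form.
R2 ← R2 − (8/3)·R1: [0, -25/3, -1]
R3 ← R3 + (1/3)·R1: [0, 2/3, 2]
R4 ← R4 − (5/3)·R1: [0, -10/3, 2]
R3 ← R3 + (2/25)·R2: [0, 0, 48/25]
R4 ← R4 − (2/5)·R2: [0, 0, 12/5]
R4 ← R4 − (5/4)·R3: [0, 0, 0]
Echelon form has 3 nonzero rows, so rank(B) = 3.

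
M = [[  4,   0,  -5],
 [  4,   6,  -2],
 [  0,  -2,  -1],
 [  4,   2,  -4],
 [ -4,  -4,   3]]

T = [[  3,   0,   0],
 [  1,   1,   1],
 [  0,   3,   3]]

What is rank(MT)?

2

First compute MT:
[[ 12, -15, -15],
 [ 18,   0,   0],
 [ -2,  -5,  -5],
 [ 14, -10, -10],
 [-16,   5,   5]]
Now row reduce the product.
R2 ← R2 − (3/2)·R1: [0, 45/2, 45/2]
R3 ← R3 + (1/6)·R1: [0, -15/2, -15/2]
R4 ← R4 − (7/6)·R1: [0, 15/2, 15/2]
R5 ← R5 + (4/3)·R1: [0, -15, -15]
R3 ← R3 + (1/3)·R2: [0, 0, 0]
R4 ← R4 − (1/3)·R2: [0, 0, 0]
R5 ← R5 + (2/3)·R2: [0, 0, 0]
2 nonzero rows, so rank(MT) = 2.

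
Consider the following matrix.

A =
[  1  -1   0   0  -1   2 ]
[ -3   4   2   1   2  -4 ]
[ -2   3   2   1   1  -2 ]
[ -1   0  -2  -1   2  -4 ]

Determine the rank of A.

2

Row reduce to echelon form.
R2 ← R2 + (3)·R1: [0, 1, 2, 1, -1, 2]
R3 ← R3 + (2)·R1: [0, 1, 2, 1, -1, 2]
R4 ← R4 + R1: [0, -1, -2, -1, 1, -2]
R3 ← R3 − R2: [0, 0, 0, 0, 0, 0]
R4 ← R4 + R2: [0, 0, 0, 0, 0, 0]
Echelon form has 2 nonzero rows, so rank(A) = 2.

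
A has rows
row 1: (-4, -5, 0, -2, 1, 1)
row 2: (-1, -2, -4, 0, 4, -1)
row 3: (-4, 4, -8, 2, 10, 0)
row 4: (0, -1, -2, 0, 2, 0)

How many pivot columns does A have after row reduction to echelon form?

4

Row reduce to echelon form.
R2 ← R2 − (1/4)·R1: [0, -3/4, -4, 1/2, 15/4, -5/4]
R3 ← R3 − R1: [0, 9, -8, 4, 9, -1]
R3 ← R3 + (12)·R2: [0, 0, -56, 10, 54, -16]
R4 ← R4 − (4/3)·R2: [0, 0, 10/3, -2/3, -3, 5/3]
R4 ← R4 + (5/84)·R3: [0, 0, 0, -1/14, 3/14, 5/7]
Echelon form has 4 nonzero rows, so rank(A) = 4.
Each nonzero row contributes one pivot column: 4 pivot columns.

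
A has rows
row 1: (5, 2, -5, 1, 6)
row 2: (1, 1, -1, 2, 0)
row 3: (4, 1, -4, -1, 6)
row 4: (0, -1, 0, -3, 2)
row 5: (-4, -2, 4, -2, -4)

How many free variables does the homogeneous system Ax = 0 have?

3

Row reduce to echelon form.
R2 ← R2 − (1/5)·R1: [0, 3/5, 0, 9/5, -6/5]
R3 ← R3 − (4/5)·R1: [0, -3/5, 0, -9/5, 6/5]
R5 ← R5 + (4/5)·R1: [0, -2/5, 0, -6/5, 4/5]
R3 ← R3 + R2: [0, 0, 0, 0, 0]
R4 ← R4 + (5/3)·R2: [0, 0, 0, 0, 0]
R5 ← R5 + (2/3)·R2: [0, 0, 0, 0, 0]
2 nonzero rows, so rank(A) = 2.
A has 5 columns; by rank–nullity, nullity = 5 − 2 = 3.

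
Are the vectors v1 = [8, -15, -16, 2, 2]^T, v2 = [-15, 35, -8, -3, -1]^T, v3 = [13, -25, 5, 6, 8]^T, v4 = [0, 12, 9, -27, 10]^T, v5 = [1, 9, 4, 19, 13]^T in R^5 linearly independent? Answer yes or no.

Form the matrix with these vectors as rows and row reduce.
R2 ← R2 + (15/8)·R1: [0, 55/8, -38, 3/4, 11/4]
R3 ← R3 − (13/8)·R1: [0, -5/8, 31, 11/4, 19/4]
R5 ← R5 − (1/8)·R1: [0, 87/8, 6, 75/4, 51/4]
R3 ← R3 + (1/11)·R2: [0, 0, 303/11, 31/11, 5]
R4 ← R4 − (96/55)·R2: [0, 0, 4143/55, -1557/55, 26/5]
R5 ← R5 − (87/55)·R2: [0, 0, 3636/55, 966/55, 42/5]
R4 ← R4 − (1381/505)·R3: [0, 0, 0, -18188/505, -4279/505]
R5 ← R5 − (12/5)·R3: [0, 0, 0, 54/5, -18/5]
R5 ← R5 + (2727/9094)·R4: [0, 0, 0, 0, -55845/9094]
5 nonzero rows, so the 5 vectors span a space of dimension 5.
Since 5 = 5, the vectors are linearly independent.

yes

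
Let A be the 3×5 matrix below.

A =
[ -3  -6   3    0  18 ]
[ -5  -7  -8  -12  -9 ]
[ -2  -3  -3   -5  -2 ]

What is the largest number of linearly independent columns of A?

Row reduce to echelon form.
R2 ← R2 − (5/3)·R1: [0, 3, -13, -12, -39]
R3 ← R3 − (2/3)·R1: [0, 1, -5, -5, -14]
R3 ← R3 − (1/3)·R2: [0, 0, -2/3, -1, -1]
Echelon form has 3 nonzero rows, so rank(A) = 3.
The rank gives the maximum number of linearly independent columns: 3.

3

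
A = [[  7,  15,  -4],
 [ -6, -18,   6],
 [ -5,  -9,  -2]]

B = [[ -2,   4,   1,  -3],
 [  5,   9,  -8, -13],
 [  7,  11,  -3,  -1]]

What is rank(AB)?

3

First compute AB:
[[ 33, 119, -101, -212],
 [-36, -120, 120, 246],
 [-49, -123,  73, 134]]
Now row reduce the product.
R2 ← R2 + (12/11)·R1: [0, 108/11, 108/11, 162/11]
R3 ← R3 + (49/33)·R1: [0, 1772/33, -2540/33, -5966/33]
R3 ← R3 − (443/81)·R2: [0, 0, -392/3, -784/3]
3 nonzero rows, so rank(AB) = 3.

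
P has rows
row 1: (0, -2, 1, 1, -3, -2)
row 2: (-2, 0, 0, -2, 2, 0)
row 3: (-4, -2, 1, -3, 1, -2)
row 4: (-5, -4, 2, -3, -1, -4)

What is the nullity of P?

4

Row reduce to echelon form.
Swap R1 ↔ R2
R3 ← R3 − (2)·R1: [0, -2, 1, 1, -3, -2]
R4 ← R4 − (5/2)·R1: [0, -4, 2, 2, -6, -4]
R3 ← R3 − R2: [0, 0, 0, 0, 0, 0]
R4 ← R4 − (2)·R2: [0, 0, 0, 0, 0, 0]
2 nonzero rows, so rank(P) = 2.
P has 6 columns; by rank–nullity, nullity = 6 − 2 = 4.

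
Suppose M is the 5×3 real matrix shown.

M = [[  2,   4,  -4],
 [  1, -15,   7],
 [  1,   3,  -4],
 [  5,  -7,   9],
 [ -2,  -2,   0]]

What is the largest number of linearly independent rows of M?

3

Row reduce to echelon form.
R2 ← R2 − (1/2)·R1: [0, -17, 9]
R3 ← R3 − (1/2)·R1: [0, 1, -2]
R4 ← R4 − (5/2)·R1: [0, -17, 19]
R5 ← R5 + R1: [0, 2, -4]
R3 ← R3 + (1/17)·R2: [0, 0, -25/17]
R4 ← R4 − R2: [0, 0, 10]
R5 ← R5 + (2/17)·R2: [0, 0, -50/17]
R4 ← R4 + (34/5)·R3: [0, 0, 0]
R5 ← R5 − (2)·R3: [0, 0, 0]
Echelon form has 3 nonzero rows, so rank(M) = 3.
The rank gives the maximum number of linearly independent rows: 3.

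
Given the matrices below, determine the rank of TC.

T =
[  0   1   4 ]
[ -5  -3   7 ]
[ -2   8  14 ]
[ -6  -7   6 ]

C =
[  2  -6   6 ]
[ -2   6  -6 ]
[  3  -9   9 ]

First compute TC:
[[ 10, -30,  30],
 [ 17, -51,  51],
 [ 22, -66,  66],
 [ 20, -60,  60]]
Now row reduce the product.
R2 ← R2 − (17/10)·R1: [0, 0, 0]
R3 ← R3 − (11/5)·R1: [0, 0, 0]
R4 ← R4 − (2)·R1: [0, 0, 0]
1 nonzero row, so rank(TC) = 1.

1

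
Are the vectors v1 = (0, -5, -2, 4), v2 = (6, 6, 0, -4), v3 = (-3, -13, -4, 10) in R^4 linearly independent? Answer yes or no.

no

Form the matrix with these vectors as rows and row reduce.
Swap R1 ↔ R2
R3 ← R3 + (1/2)·R1: [0, -10, -4, 8]
R3 ← R3 − (2)·R2: [0, 0, 0, 0]
2 nonzero rows, so the 3 vectors span a space of dimension 2.
Since 2 < 3, the vectors are linearly dependent.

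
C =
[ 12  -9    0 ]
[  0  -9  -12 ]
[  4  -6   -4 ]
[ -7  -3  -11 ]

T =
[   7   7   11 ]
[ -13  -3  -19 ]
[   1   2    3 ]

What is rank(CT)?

2

First compute CT:
[[201, 111, 303],
 [105,   3, 135],
 [102,  38, 146],
 [-21, -62, -53]]
Now row reduce the product.
R2 ← R2 − (35/67)·R1: [0, -3684/67, -1560/67]
R3 ← R3 − (34/67)·R1: [0, -1228/67, -520/67]
R4 ← R4 + (7/67)·R1: [0, -3377/67, -1430/67]
R3 ← R3 − (1/3)·R2: [0, 0, 0]
R4 ← R4 − (11/12)·R2: [0, 0, 0]
2 nonzero rows, so rank(CT) = 2.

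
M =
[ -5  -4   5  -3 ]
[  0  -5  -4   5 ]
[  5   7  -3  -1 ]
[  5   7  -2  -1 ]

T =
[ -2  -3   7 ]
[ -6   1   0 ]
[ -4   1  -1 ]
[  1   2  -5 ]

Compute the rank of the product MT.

3

First compute MT:
[[ 11,  10, -25],
 [ 51,   1, -21],
 [-41, -13,  43],
 [-45, -12,  42]]
Now row reduce the product.
R2 ← R2 − (51/11)·R1: [0, -499/11, 1044/11]
R3 ← R3 + (41/11)·R1: [0, 267/11, -552/11]
R4 ← R4 + (45/11)·R1: [0, 318/11, -663/11]
R3 ← R3 + (267/499)·R2: [0, 0, 300/499]
R4 ← R4 + (318/499)·R2: [0, 0, 105/499]
R4 ← R4 − (7/20)·R3: [0, 0, 0]
3 nonzero rows, so rank(MT) = 3.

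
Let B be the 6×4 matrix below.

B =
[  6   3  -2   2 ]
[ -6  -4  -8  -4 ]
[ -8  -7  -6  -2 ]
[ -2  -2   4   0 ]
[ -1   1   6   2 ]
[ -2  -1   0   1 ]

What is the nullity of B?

0

Row reduce to echelon form.
R2 ← R2 + R1: [0, -1, -10, -2]
R3 ← R3 + (4/3)·R1: [0, -3, -26/3, 2/3]
R4 ← R4 + (1/3)·R1: [0, -1, 10/3, 2/3]
R5 ← R5 + (1/6)·R1: [0, 3/2, 17/3, 7/3]
R6 ← R6 + (1/3)·R1: [0, 0, -2/3, 5/3]
R3 ← R3 − (3)·R2: [0, 0, 64/3, 20/3]
R4 ← R4 − R2: [0, 0, 40/3, 8/3]
R5 ← R5 + (3/2)·R2: [0, 0, -28/3, -2/3]
R4 ← R4 − (5/8)·R3: [0, 0, 0, -3/2]
R5 ← R5 + (7/16)·R3: [0, 0, 0, 9/4]
R6 ← R6 + (1/32)·R3: [0, 0, 0, 15/8]
R5 ← R5 + (3/2)·R4: [0, 0, 0, 0]
R6 ← R6 + (5/4)·R4: [0, 0, 0, 0]
4 nonzero rows, so rank(B) = 4.
B has 4 columns; by rank–nullity, nullity = 4 − 4 = 0.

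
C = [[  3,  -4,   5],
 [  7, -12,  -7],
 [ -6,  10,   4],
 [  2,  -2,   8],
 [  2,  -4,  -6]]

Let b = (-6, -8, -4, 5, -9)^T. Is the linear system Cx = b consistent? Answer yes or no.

no

Row reduce the augmented matrix [C | b].
R2 ← R2 − (7/3)·R1: [0, -8/3, -56/3, 6]
R3 ← R3 + (2)·R1: [0, 2, 14, -16]
R4 ← R4 − (2/3)·R1: [0, 2/3, 14/3, 9]
R5 ← R5 − (2/3)·R1: [0, -4/3, -28/3, -5]
R3 ← R3 + (3/4)·R2: [0, 0, 0, -23/2]
R4 ← R4 + (1/4)·R2: [0, 0, 0, 21/2]
R5 ← R5 − (1/2)·R2: [0, 0, 0, -8]
R4 ← R4 + (21/23)·R3: [0, 0, 0, 0]
R5 ← R5 − (16/23)·R3: [0, 0, 0, 0]
The echelon form has 3 nonzero rows; the last pivot sits in the augmented column, so rank(C) = 2 but rank([C|b]) = 3.
Since the ranks differ, the system is inconsistent.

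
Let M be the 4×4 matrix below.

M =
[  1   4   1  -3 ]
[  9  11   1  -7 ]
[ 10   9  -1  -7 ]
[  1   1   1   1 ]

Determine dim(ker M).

1

Row reduce to echelon form.
R2 ← R2 − (9)·R1: [0, -25, -8, 20]
R3 ← R3 − (10)·R1: [0, -31, -11, 23]
R4 ← R4 − R1: [0, -3, 0, 4]
R3 ← R3 − (31/25)·R2: [0, 0, -27/25, -9/5]
R4 ← R4 − (3/25)·R2: [0, 0, 24/25, 8/5]
R4 ← R4 + (8/9)·R3: [0, 0, 0, 0]
3 nonzero rows, so rank(M) = 3.
M has 4 columns; by rank–nullity, nullity = 4 − 3 = 1.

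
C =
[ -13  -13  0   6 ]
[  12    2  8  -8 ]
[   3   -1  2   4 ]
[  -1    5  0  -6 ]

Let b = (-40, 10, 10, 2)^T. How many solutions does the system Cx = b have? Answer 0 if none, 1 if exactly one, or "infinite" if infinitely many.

1

Row reduce the augmented matrix [C | b].
R2 ← R2 + (12/13)·R1: [0, -10, 8, -32/13, -350/13]
R3 ← R3 + (3/13)·R1: [0, -4, 2, 70/13, 10/13]
R4 ← R4 − (1/13)·R1: [0, 6, 0, -84/13, 66/13]
R3 ← R3 − (2/5)·R2: [0, 0, -6/5, 414/65, 150/13]
R4 ← R4 + (3/5)·R2: [0, 0, 24/5, -516/65, -144/13]
R4 ← R4 + (4)·R3: [0, 0, 0, 228/13, 456/13]
The echelon form has 4 nonzero rows, and every pivot lies in the first 4 columns, so rank(C) = rank([C|b]) = 4.
The system is consistent.
rank = 4 = number of unknowns, so the solution is unique.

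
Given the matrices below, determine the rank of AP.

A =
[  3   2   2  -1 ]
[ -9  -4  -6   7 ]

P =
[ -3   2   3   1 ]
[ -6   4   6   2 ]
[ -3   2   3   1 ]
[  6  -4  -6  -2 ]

1

First compute AP:
[[-33,  22,  33,  11],
 [111, -74, -111, -37]]
Now row reduce the product.
R2 ← R2 + (37/11)·R1: [0, 0, 0, 0]
1 nonzero row, so rank(AP) = 1.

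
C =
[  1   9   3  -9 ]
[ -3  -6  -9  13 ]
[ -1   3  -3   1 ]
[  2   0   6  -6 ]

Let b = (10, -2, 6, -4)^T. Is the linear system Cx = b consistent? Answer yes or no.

Row reduce the augmented matrix [C | b].
R2 ← R2 + (3)·R1: [0, 21, 0, -14, 28]
R3 ← R3 + R1: [0, 12, 0, -8, 16]
R4 ← R4 − (2)·R1: [0, -18, 0, 12, -24]
R3 ← R3 − (4/7)·R2: [0, 0, 0, 0, 0]
R4 ← R4 + (6/7)·R2: [0, 0, 0, 0, 0]
The echelon form has 2 nonzero rows, and every pivot lies in the first 4 columns, so rank(C) = rank([C|b]) = 2.
The system is consistent.

yes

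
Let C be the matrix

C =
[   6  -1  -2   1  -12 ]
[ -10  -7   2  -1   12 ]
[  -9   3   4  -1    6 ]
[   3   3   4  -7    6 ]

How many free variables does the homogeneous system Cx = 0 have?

Row reduce to echelon form.
R2 ← R2 + (5/3)·R1: [0, -26/3, -4/3, 2/3, -8]
R3 ← R3 + (3/2)·R1: [0, 3/2, 1, 1/2, -12]
R4 ← R4 − (1/2)·R1: [0, 7/2, 5, -15/2, 12]
R3 ← R3 + (9/52)·R2: [0, 0, 10/13, 8/13, -174/13]
R4 ← R4 + (21/52)·R2: [0, 0, 58/13, -94/13, 114/13]
R4 ← R4 − (29/5)·R3: [0, 0, 0, -54/5, 432/5]
4 nonzero rows, so rank(C) = 4.
C has 5 columns; by rank–nullity, nullity = 5 − 4 = 1.

1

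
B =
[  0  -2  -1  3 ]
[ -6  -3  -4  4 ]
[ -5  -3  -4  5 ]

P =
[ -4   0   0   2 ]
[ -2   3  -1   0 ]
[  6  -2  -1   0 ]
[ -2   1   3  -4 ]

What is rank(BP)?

First compute BP:
[[ -8,  -1,  12, -12],
 [ -2,   3,  19, -28],
 [ -8,   4,  22, -30]]
Now row reduce the product.
R2 ← R2 − (1/4)·R1: [0, 13/4, 16, -25]
R3 ← R3 − R1: [0, 5, 10, -18]
R3 ← R3 − (20/13)·R2: [0, 0, -190/13, 266/13]
3 nonzero rows, so rank(BP) = 3.

3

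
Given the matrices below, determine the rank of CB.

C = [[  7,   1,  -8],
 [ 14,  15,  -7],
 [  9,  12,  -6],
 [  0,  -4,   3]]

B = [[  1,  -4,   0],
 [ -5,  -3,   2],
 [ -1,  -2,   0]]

3

First compute CB:
[[ 10, -15,   2],
 [-54, -87,  30],
 [-45, -60,  24],
 [ 17,   6,  -8]]
Now row reduce the product.
R2 ← R2 + (27/5)·R1: [0, -168, 204/5]
R3 ← R3 + (9/2)·R1: [0, -255/2, 33]
R4 ← R4 − (17/10)·R1: [0, 63/2, -57/5]
R3 ← R3 − (85/112)·R2: [0, 0, 57/28]
R4 ← R4 + (3/16)·R2: [0, 0, -15/4]
R4 ← R4 + (35/19)·R3: [0, 0, 0]
3 nonzero rows, so rank(CB) = 3.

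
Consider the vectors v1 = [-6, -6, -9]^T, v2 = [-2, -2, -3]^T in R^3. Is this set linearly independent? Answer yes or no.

Form the matrix with these vectors as rows and row reduce.
R2 ← R2 − (1/3)·R1: [0, 0, 0]
1 nonzero row, so the 2 vectors span a space of dimension 1.
Since 1 < 2, the vectors are linearly dependent.

no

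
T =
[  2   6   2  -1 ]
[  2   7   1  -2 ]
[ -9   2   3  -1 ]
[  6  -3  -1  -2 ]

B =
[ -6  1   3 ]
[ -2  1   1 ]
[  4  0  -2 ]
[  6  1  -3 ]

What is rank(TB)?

First compute TB:
[[-22,   7,  11],
 [-34,   7,  17],
 [ 56,  -8, -28],
 [-46,   1,  23]]
Now row reduce the product.
R2 ← R2 − (17/11)·R1: [0, -42/11, 0]
R3 ← R3 + (28/11)·R1: [0, 108/11, 0]
R4 ← R4 − (23/11)·R1: [0, -150/11, 0]
R3 ← R3 + (18/7)·R2: [0, 0, 0]
R4 ← R4 − (25/7)·R2: [0, 0, 0]
2 nonzero rows, so rank(TB) = 2.

2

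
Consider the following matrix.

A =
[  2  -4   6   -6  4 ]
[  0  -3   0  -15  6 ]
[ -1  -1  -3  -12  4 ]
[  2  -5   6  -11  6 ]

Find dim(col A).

2

Row reduce to echelon form.
R3 ← R3 + (1/2)·R1: [0, -3, 0, -15, 6]
R4 ← R4 − R1: [0, -1, 0, -5, 2]
R3 ← R3 − R2: [0, 0, 0, 0, 0]
R4 ← R4 − (1/3)·R2: [0, 0, 0, 0, 0]
Echelon form has 2 nonzero rows, so rank(A) = 2.
The column space has dimension equal to the rank: 2.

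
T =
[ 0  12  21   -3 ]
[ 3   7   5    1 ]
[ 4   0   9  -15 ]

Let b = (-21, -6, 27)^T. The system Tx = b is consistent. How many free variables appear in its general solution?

Row reduce the augmented matrix [T | b].
Swap R1 ↔ R2
R3 ← R3 − (4/3)·R1: [0, -28/3, 7/3, -49/3, 35]
R3 ← R3 + (7/9)·R2: [0, 0, 56/3, -56/3, 56/3]
The echelon form has 3 nonzero rows, and every pivot lies in the first 4 columns, so rank(T) = rank([T|b]) = 3.
The system is consistent.
Free variables = (unknowns) − (rank) = 4 − 3 = 1.

1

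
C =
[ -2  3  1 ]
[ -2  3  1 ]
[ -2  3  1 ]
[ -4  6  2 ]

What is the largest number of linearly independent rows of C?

1

Row reduce to echelon form.
R2 ← R2 − R1: [0, 0, 0]
R3 ← R3 − R1: [0, 0, 0]
R4 ← R4 − (2)·R1: [0, 0, 0]
Echelon form has 1 nonzero row, so rank(C) = 1.
The rank gives the maximum number of linearly independent rows: 1.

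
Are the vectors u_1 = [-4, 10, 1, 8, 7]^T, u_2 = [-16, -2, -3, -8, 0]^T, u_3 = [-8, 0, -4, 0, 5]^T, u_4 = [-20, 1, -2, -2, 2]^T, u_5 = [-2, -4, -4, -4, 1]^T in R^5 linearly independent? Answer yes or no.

yes

Form the matrix with these vectors as rows and row reduce.
R2 ← R2 − (4)·R1: [0, -42, -7, -40, -28]
R3 ← R3 − (2)·R1: [0, -20, -6, -16, -9]
R4 ← R4 − (5)·R1: [0, -49, -7, -42, -33]
R5 ← R5 − (1/2)·R1: [0, -9, -9/2, -8, -5/2]
R3 ← R3 − (10/21)·R2: [0, 0, -8/3, 64/21, 13/3]
R4 ← R4 − (7/6)·R2: [0, 0, 7/6, 14/3, -1/3]
R5 ← R5 − (3/14)·R2: [0, 0, -3, 4/7, 7/2]
R4 ← R4 + (7/16)·R3: [0, 0, 0, 6, 25/16]
R5 ← R5 − (9/8)·R3: [0, 0, 0, -20/7, -11/8]
R5 ← R5 + (10/21)·R4: [0, 0, 0, 0, -53/84]
5 nonzero rows, so the 5 vectors span a space of dimension 5.
Since 5 = 5, the vectors are linearly independent.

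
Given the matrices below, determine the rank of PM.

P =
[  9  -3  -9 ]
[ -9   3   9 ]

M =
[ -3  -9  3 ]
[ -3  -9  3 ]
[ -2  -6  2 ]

0

First compute PM:
[[  0,   0,   0],
 [  0,   0,   0]]
Now row reduce the product.
0 nonzero rows, so rank(PM) = 0.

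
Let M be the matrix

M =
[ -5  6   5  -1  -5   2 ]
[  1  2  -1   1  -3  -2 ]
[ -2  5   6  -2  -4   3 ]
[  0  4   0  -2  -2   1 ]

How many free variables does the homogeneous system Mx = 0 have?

2

Row reduce to echelon form.
R2 ← R2 + (1/5)·R1: [0, 16/5, 0, 4/5, -4, -8/5]
R3 ← R3 − (2/5)·R1: [0, 13/5, 4, -8/5, -2, 11/5]
R3 ← R3 − (13/16)·R2: [0, 0, 4, -9/4, 5/4, 7/2]
R4 ← R4 − (5/4)·R2: [0, 0, 0, -3, 3, 3]
4 nonzero rows, so rank(M) = 4.
M has 6 columns; by rank–nullity, nullity = 6 − 4 = 2.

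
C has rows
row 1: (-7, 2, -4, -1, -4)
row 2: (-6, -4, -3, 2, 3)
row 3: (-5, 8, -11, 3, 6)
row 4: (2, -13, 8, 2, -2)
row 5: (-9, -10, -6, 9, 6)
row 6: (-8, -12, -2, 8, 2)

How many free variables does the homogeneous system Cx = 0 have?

Row reduce to echelon form.
R2 ← R2 − (6/7)·R1: [0, -40/7, 3/7, 20/7, 45/7]
R3 ← R3 − (5/7)·R1: [0, 46/7, -57/7, 26/7, 62/7]
R4 ← R4 + (2/7)·R1: [0, -87/7, 48/7, 12/7, -22/7]
R5 ← R5 − (9/7)·R1: [0, -88/7, -6/7, 72/7, 78/7]
R6 ← R6 − (8/7)·R1: [0, -100/7, 18/7, 64/7, 46/7]
R3 ← R3 + (23/20)·R2: [0, 0, -153/20, 7, 65/4]
R4 ← R4 − (87/40)·R2: [0, 0, 237/40, -9/2, -137/8]
R5 ← R5 − (11/5)·R2: [0, 0, -9/5, 4, -3]
R6 ← R6 − (5/2)·R2: [0, 0, 3/2, 2, -19/2]
R4 ← R4 + (79/102)·R3: [0, 0, 0, 47/51, -463/102]
R5 ← R5 − (4/17)·R3: [0, 0, 0, 40/17, -116/17]
R6 ← R6 + (10/51)·R3: [0, 0, 0, 172/51, -322/51]
R5 ← R5 − (120/47)·R4: [0, 0, 0, 0, 224/47]
R6 ← R6 − (172/47)·R4: [0, 0, 0, 0, 484/47]
R6 ← R6 − (121/56)·R5: [0, 0, 0, 0, 0]
5 nonzero rows, so rank(C) = 5.
C has 5 columns; by rank–nullity, nullity = 5 − 5 = 0.

0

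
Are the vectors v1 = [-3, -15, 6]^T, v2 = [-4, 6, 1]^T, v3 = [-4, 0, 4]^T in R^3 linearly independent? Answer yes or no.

yes

Form the matrix with these vectors as rows and row reduce.
R2 ← R2 − (4/3)·R1: [0, 26, -7]
R3 ← R3 − (4/3)·R1: [0, 20, -4]
R3 ← R3 − (10/13)·R2: [0, 0, 18/13]
3 nonzero rows, so the 3 vectors span a space of dimension 3.
Since 3 = 3, the vectors are linearly independent.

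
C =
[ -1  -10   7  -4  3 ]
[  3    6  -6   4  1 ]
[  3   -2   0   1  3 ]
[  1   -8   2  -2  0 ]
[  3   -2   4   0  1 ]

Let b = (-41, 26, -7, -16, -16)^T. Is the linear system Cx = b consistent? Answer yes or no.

Row reduce the augmented matrix [C | b].
R2 ← R2 + (3)·R1: [0, -24, 15, -8, 10, -97]
R3 ← R3 + (3)·R1: [0, -32, 21, -11, 12, -130]
R4 ← R4 + R1: [0, -18, 9, -6, 3, -57]
R5 ← R5 + (3)·R1: [0, -32, 25, -12, 10, -139]
R3 ← R3 − (4/3)·R2: [0, 0, 1, -1/3, -4/3, -2/3]
R4 ← R4 − (3/4)·R2: [0, 0, -9/4, 0, -9/2, 63/4]
R5 ← R5 − (4/3)·R2: [0, 0, 5, -4/3, -10/3, -29/3]
R4 ← R4 + (9/4)·R3: [0, 0, 0, -3/4, -15/2, 57/4]
R5 ← R5 − (5)·R3: [0, 0, 0, 1/3, 10/3, -19/3]
R5 ← R5 + (4/9)·R4: [0, 0, 0, 0, 0, 0]
The echelon form has 4 nonzero rows, and every pivot lies in the first 5 columns, so rank(C) = rank([C|b]) = 4.
The system is consistent.

yes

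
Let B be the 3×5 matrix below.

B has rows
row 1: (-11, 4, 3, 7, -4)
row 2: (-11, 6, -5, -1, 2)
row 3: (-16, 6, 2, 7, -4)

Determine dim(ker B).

Row reduce to echelon form.
R2 ← R2 − R1: [0, 2, -8, -8, 6]
R3 ← R3 − (16/11)·R1: [0, 2/11, -26/11, -35/11, 20/11]
R3 ← R3 − (1/11)·R2: [0, 0, -18/11, -27/11, 14/11]
3 nonzero rows, so rank(B) = 3.
B has 5 columns; by rank–nullity, nullity = 5 − 3 = 2.

2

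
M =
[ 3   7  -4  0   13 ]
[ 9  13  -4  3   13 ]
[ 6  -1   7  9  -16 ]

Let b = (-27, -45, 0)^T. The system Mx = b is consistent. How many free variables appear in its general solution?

2

Row reduce the augmented matrix [M | b].
R2 ← R2 − (3)·R1: [0, -8, 8, 3, -26, 36]
R3 ← R3 − (2)·R1: [0, -15, 15, 9, -42, 54]
R3 ← R3 − (15/8)·R2: [0, 0, 0, 27/8, 27/4, -27/2]
The echelon form has 3 nonzero rows, and every pivot lies in the first 5 columns, so rank(M) = rank([M|b]) = 3.
The system is consistent.
Free variables = (unknowns) − (rank) = 5 − 3 = 2.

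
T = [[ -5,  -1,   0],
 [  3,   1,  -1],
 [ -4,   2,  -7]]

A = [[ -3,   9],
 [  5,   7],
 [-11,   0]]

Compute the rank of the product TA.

2

First compute TA:
[[ 10, -52],
 [  7,  34],
 [ 99, -22]]
Now row reduce the product.
R2 ← R2 − (7/10)·R1: [0, 352/5]
R3 ← R3 − (99/10)·R1: [0, 2464/5]
R3 ← R3 − (7)·R2: [0, 0]
2 nonzero rows, so rank(TA) = 2.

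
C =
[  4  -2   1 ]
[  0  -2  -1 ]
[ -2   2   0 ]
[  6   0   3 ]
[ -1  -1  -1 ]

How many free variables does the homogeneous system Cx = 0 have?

Row reduce to echelon form.
R3 ← R3 + (1/2)·R1: [0, 1, 1/2]
R4 ← R4 − (3/2)·R1: [0, 3, 3/2]
R5 ← R5 + (1/4)·R1: [0, -3/2, -3/4]
R3 ← R3 + (1/2)·R2: [0, 0, 0]
R4 ← R4 + (3/2)·R2: [0, 0, 0]
R5 ← R5 − (3/4)·R2: [0, 0, 0]
2 nonzero rows, so rank(C) = 2.
C has 3 columns; by rank–nullity, nullity = 3 − 2 = 1.

1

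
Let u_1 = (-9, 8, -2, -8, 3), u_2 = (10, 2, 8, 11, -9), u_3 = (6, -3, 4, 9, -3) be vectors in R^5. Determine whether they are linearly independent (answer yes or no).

Form the matrix with these vectors as rows and row reduce.
R2 ← R2 + (10/9)·R1: [0, 98/9, 52/9, 19/9, -17/3]
R3 ← R3 + (2/3)·R1: [0, 7/3, 8/3, 11/3, -1]
R3 ← R3 − (3/14)·R2: [0, 0, 10/7, 45/14, 3/14]
3 nonzero rows, so the 3 vectors span a space of dimension 3.
Since 3 = 3, the vectors are linearly independent.

yes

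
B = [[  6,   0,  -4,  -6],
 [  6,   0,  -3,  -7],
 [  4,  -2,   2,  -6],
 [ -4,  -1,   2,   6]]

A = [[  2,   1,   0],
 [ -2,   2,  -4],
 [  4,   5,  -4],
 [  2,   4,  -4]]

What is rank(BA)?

2

First compute BA:
[[-16, -38,  40],
 [-14, -37,  40],
 [  8, -14,  24],
 [ 14,  28, -28]]
Now row reduce the product.
R2 ← R2 − (7/8)·R1: [0, -15/4, 5]
R3 ← R3 + (1/2)·R1: [0, -33, 44]
R4 ← R4 + (7/8)·R1: [0, -21/4, 7]
R3 ← R3 − (44/5)·R2: [0, 0, 0]
R4 ← R4 − (7/5)·R2: [0, 0, 0]
2 nonzero rows, so rank(BA) = 2.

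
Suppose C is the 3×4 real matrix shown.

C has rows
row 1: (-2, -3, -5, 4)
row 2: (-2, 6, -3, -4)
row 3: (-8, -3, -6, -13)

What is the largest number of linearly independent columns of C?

3

Row reduce to echelon form.
R2 ← R2 − R1: [0, 9, 2, -8]
R3 ← R3 − (4)·R1: [0, 9, 14, -29]
R3 ← R3 − R2: [0, 0, 12, -21]
Echelon form has 3 nonzero rows, so rank(C) = 3.
The rank gives the maximum number of linearly independent columns: 3.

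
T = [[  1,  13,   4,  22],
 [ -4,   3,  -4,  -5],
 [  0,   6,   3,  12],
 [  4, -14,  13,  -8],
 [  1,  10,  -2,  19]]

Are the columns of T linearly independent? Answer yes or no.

yes

Row reduce T to echelon form.
R2 ← R2 + (4)·R1: [0, 55, 12, 83]
R4 ← R4 − (4)·R1: [0, -66, -3, -96]
R5 ← R5 − R1: [0, -3, -6, -3]
R3 ← R3 − (6/55)·R2: [0, 0, 93/55, 162/55]
R4 ← R4 + (6/5)·R2: [0, 0, 57/5, 18/5]
R5 ← R5 + (3/55)·R2: [0, 0, -294/55, 84/55]
R4 ← R4 − (209/31)·R3: [0, 0, 0, -504/31]
R5 ← R5 + (98/31)·R3: [0, 0, 0, 336/31]
R5 ← R5 + (2/3)·R4: [0, 0, 0, 0]
4 pivots among 4 columns.
Every column is a pivot column, so the columns are linearly independent.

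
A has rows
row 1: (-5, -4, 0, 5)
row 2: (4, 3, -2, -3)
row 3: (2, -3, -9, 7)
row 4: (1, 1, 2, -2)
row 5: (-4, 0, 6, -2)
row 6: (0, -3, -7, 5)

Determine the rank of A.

4

Row reduce to echelon form.
R2 ← R2 + (4/5)·R1: [0, -1/5, -2, 1]
R3 ← R3 + (2/5)·R1: [0, -23/5, -9, 9]
R4 ← R4 + (1/5)·R1: [0, 1/5, 2, -1]
R5 ← R5 − (4/5)·R1: [0, 16/5, 6, -6]
R3 ← R3 − (23)·R2: [0, 0, 37, -14]
R4 ← R4 + R2: [0, 0, 0, 0]
R5 ← R5 + (16)·R2: [0, 0, -26, 10]
R6 ← R6 − (15)·R2: [0, 0, 23, -10]
R5 ← R5 + (26/37)·R3: [0, 0, 0, 6/37]
R6 ← R6 − (23/37)·R3: [0, 0, 0, -48/37]
Swap R4 ↔ R5
R6 ← R6 + (8)·R4: [0, 0, 0, 0]
Echelon form has 4 nonzero rows, so rank(A) = 4.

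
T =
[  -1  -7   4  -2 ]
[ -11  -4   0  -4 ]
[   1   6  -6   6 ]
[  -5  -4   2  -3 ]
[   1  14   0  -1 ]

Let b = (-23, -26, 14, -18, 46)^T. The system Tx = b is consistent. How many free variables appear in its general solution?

0

Row reduce the augmented matrix [T | b].
R2 ← R2 − (11)·R1: [0, 73, -44, 18, 227]
R3 ← R3 + R1: [0, -1, -2, 4, -9]
R4 ← R4 − (5)·R1: [0, 31, -18, 7, 97]
R5 ← R5 + R1: [0, 7, 4, -3, 23]
R3 ← R3 + (1/73)·R2: [0, 0, -190/73, 310/73, -430/73]
R4 ← R4 − (31/73)·R2: [0, 0, 50/73, -47/73, 44/73]
R5 ← R5 − (7/73)·R2: [0, 0, 600/73, -345/73, 90/73]
R4 ← R4 + (5/19)·R3: [0, 0, 0, 9/19, -18/19]
R5 ← R5 + (60/19)·R3: [0, 0, 0, 165/19, -330/19]
R5 ← R5 − (55/3)·R4: [0, 0, 0, 0, 0]
The echelon form has 4 nonzero rows, and every pivot lies in the first 4 columns, so rank(T) = rank([T|b]) = 4.
The system is consistent.
Free variables = (unknowns) − (rank) = 4 − 4 = 0.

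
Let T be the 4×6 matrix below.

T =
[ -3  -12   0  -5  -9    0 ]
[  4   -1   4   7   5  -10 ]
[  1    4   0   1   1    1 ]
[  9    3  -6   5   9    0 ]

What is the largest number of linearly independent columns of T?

4

Row reduce to echelon form.
R2 ← R2 + (4/3)·R1: [0, -17, 4, 1/3, -7, -10]
R3 ← R3 + (1/3)·R1: [0, 0, 0, -2/3, -2, 1]
R4 ← R4 + (3)·R1: [0, -33, -6, -10, -18, 0]
R4 ← R4 − (33/17)·R2: [0, 0, -234/17, -181/17, -75/17, 330/17]
Swap R3 ↔ R4
Echelon form has 4 nonzero rows, so rank(T) = 4.
The rank gives the maximum number of linearly independent columns: 4.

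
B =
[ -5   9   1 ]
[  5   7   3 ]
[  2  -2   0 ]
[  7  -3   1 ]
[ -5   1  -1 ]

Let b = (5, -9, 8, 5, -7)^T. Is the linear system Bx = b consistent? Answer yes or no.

Row reduce the augmented matrix [B | b].
R2 ← R2 + R1: [0, 16, 4, -4]
R3 ← R3 + (2/5)·R1: [0, 8/5, 2/5, 10]
R4 ← R4 + (7/5)·R1: [0, 48/5, 12/5, 12]
R5 ← R5 − R1: [0, -8, -2, -12]
R3 ← R3 − (1/10)·R2: [0, 0, 0, 52/5]
R4 ← R4 − (3/5)·R2: [0, 0, 0, 72/5]
R5 ← R5 + (1/2)·R2: [0, 0, 0, -14]
R4 ← R4 − (18/13)·R3: [0, 0, 0, 0]
R5 ← R5 + (35/26)·R3: [0, 0, 0, 0]
The echelon form has 3 nonzero rows; the last pivot sits in the augmented column, so rank(B) = 2 but rank([B|b]) = 3.
Since the ranks differ, the system is inconsistent.

no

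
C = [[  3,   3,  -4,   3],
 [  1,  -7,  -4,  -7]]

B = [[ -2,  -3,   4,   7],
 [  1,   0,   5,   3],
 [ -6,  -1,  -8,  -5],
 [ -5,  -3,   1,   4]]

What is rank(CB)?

2

First compute CB:
[[  6, -14,  62,  62],
 [ 50,  22,  -6, -22]]
Now row reduce the product.
R2 ← R2 − (25/3)·R1: [0, 416/3, -1568/3, -1616/3]
2 nonzero rows, so rank(CB) = 2.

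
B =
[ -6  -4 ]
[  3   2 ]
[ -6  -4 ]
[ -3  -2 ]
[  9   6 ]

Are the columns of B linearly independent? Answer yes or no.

Row reduce B to echelon form.
R2 ← R2 + (1/2)·R1: [0, 0]
R3 ← R3 − R1: [0, 0]
R4 ← R4 − (1/2)·R1: [0, 0]
R5 ← R5 + (3/2)·R1: [0, 0]
1 pivot among 2 columns.
Only 1 < 2 pivot columns, so the columns are linearly dependent.

no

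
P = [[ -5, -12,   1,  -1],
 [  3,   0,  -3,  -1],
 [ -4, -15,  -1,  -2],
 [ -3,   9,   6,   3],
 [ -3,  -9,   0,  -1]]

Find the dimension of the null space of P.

2

Row reduce to echelon form.
R2 ← R2 + (3/5)·R1: [0, -36/5, -12/5, -8/5]
R3 ← R3 − (4/5)·R1: [0, -27/5, -9/5, -6/5]
R4 ← R4 − (3/5)·R1: [0, 81/5, 27/5, 18/5]
R5 ← R5 − (3/5)·R1: [0, -9/5, -3/5, -2/5]
R3 ← R3 − (3/4)·R2: [0, 0, 0, 0]
R4 ← R4 + (9/4)·R2: [0, 0, 0, 0]
R5 ← R5 − (1/4)·R2: [0, 0, 0, 0]
2 nonzero rows, so rank(P) = 2.
P has 4 columns; by rank–nullity, nullity = 4 − 2 = 2.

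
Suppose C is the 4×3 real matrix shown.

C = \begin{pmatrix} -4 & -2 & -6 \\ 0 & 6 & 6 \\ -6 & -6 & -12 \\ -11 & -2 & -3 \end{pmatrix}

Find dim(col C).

3

Row reduce to echelon form.
R3 ← R3 − (3/2)·R1: [0, -3, -3]
R4 ← R4 − (11/4)·R1: [0, 7/2, 27/2]
R3 ← R3 + (1/2)·R2: [0, 0, 0]
R4 ← R4 − (7/12)·R2: [0, 0, 10]
Swap R3 ↔ R4
Echelon form has 3 nonzero rows, so rank(C) = 3.
The column space has dimension equal to the rank: 3.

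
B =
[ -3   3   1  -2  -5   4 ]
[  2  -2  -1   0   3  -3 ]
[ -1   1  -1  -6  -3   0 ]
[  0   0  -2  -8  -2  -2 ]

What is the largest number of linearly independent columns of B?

Row reduce to echelon form.
R2 ← R2 + (2/3)·R1: [0, 0, -1/3, -4/3, -1/3, -1/3]
R3 ← R3 − (1/3)·R1: [0, 0, -4/3, -16/3, -4/3, -4/3]
R3 ← R3 − (4)·R2: [0, 0, 0, 0, 0, 0]
R4 ← R4 − (6)·R2: [0, 0, 0, 0, 0, 0]
Echelon form has 2 nonzero rows, so rank(B) = 2.
The rank gives the maximum number of linearly independent columns: 2.

2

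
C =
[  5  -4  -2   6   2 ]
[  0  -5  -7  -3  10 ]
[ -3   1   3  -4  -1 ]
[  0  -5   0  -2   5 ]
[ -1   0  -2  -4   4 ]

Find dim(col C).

Row reduce to echelon form.
R3 ← R3 + (3/5)·R1: [0, -7/5, 9/5, -2/5, 1/5]
R5 ← R5 + (1/5)·R1: [0, -4/5, -12/5, -14/5, 22/5]
R3 ← R3 − (7/25)·R2: [0, 0, 94/25, 11/25, -13/5]
R4 ← R4 − R2: [0, 0, 7, 1, -5]
R5 ← R5 − (4/25)·R2: [0, 0, -32/25, -58/25, 14/5]
R4 ← R4 − (175/94)·R3: [0, 0, 0, 17/94, -15/94]
R5 ← R5 + (16/47)·R3: [0, 0, 0, -102/47, 90/47]
R5 ← R5 + (12)·R4: [0, 0, 0, 0, 0]
Echelon form has 4 nonzero rows, so rank(C) = 4.
The column space has dimension equal to the rank: 4.

4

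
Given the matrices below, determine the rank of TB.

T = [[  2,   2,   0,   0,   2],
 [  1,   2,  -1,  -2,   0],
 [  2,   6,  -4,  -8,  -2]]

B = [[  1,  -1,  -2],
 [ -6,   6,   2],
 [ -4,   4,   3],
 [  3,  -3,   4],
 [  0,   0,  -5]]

2

First compute TB:
[[-10,  10, -10],
 [-13,  13,  -9],
 [-42,  42, -26]]
Now row reduce the product.
R2 ← R2 − (13/10)·R1: [0, 0, 4]
R3 ← R3 − (21/5)·R1: [0, 0, 16]
R3 ← R3 − (4)·R2: [0, 0, 0]
2 nonzero rows, so rank(TB) = 2.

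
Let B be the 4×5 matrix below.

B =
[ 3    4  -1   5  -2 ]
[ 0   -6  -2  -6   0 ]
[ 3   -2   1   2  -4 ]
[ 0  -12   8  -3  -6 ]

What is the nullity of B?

2

Row reduce to echelon form.
R3 ← R3 − R1: [0, -6, 2, -3, -2]
R3 ← R3 − R2: [0, 0, 4, 3, -2]
R4 ← R4 − (2)·R2: [0, 0, 12, 9, -6]
R4 ← R4 − (3)·R3: [0, 0, 0, 0, 0]
3 nonzero rows, so rank(B) = 3.
B has 5 columns; by rank–nullity, nullity = 5 − 3 = 2.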